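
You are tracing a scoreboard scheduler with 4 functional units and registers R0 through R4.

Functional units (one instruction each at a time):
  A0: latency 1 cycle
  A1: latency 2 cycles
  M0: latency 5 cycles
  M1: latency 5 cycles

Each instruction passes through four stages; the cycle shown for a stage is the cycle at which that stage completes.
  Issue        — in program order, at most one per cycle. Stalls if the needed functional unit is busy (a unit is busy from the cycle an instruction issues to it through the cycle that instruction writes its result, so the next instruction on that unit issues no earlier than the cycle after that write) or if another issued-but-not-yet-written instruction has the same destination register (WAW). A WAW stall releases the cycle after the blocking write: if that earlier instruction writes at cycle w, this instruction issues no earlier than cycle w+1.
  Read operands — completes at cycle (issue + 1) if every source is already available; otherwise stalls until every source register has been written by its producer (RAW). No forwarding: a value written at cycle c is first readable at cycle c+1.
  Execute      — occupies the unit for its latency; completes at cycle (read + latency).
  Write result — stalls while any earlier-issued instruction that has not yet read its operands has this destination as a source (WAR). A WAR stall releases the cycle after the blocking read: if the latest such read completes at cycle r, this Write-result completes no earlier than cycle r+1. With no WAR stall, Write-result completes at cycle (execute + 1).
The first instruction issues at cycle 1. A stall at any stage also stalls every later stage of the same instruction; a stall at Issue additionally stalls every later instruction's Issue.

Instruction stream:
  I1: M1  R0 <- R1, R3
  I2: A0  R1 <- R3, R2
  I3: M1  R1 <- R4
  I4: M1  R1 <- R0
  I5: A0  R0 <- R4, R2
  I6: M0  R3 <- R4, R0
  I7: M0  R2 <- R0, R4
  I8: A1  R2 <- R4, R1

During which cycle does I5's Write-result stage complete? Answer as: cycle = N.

cycle = 21

t=1  issue I1 (M1)
t=2  I1 read-ops · issue I2 (A0)
t=3  I2 read-ops
t=4  I2 finished on A0
t=5  I2→R1
t=7  I1 finished on M1
t=8  I1→R0
t=9  issue I3 (M1)
t=10  I3 read-ops
t=15  I3 finished on M1
t=16  I3→R1
t=17  issue I4 (M1)
t=18  I4 read-ops · issue I5 (A0)
t=19  I5 read-ops · issue I6 (M0)
t=20  I5 finished on A0
t=21  I5→R0
t=22  I6 read-ops
t=23  I4 finished on M1
t=24  I4→R1
t=27  I6 finished on M0
t=28  I6→R3
t=29  issue I7 (M0)
t=30  I7 read-ops
t=35  I7 finished on M0
t=36  I7→R2
t=37  issue I8 (A1)
t=38  I8 read-ops
t=40  I8 finished on A1
t=41  I8→R2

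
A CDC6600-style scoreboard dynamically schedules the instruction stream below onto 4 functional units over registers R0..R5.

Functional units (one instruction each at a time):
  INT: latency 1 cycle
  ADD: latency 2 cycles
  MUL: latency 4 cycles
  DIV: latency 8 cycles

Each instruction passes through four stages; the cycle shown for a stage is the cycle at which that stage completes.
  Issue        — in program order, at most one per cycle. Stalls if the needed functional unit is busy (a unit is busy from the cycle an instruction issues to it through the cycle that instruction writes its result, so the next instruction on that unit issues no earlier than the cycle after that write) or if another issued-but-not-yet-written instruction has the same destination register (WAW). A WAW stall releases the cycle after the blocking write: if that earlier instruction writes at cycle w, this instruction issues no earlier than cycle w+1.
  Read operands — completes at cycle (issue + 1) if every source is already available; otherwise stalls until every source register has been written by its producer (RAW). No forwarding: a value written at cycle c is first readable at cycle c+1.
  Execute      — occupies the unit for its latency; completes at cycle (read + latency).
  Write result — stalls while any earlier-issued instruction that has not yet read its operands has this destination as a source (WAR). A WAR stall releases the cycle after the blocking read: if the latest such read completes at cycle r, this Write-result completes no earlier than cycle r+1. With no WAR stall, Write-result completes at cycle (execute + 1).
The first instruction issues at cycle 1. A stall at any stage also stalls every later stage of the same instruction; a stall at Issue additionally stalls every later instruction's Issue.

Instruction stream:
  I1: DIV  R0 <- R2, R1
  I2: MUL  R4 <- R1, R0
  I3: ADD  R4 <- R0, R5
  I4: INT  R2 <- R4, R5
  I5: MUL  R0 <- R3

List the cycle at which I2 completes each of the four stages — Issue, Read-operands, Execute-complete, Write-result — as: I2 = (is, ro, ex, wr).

cycle 1: I1 dispatched to DIV
cycle 2: I1 operands ready, I2 dispatched to MUL
cycle 10: I1 complete
cycle 11: R0←I1
cycle 12: I2 operands ready
cycle 16: I2 complete
cycle 17: R4←I2
cycle 18: I3 dispatched to ADD
cycle 19: I3 operands ready, I4 dispatched to INT
cycle 20: I5 dispatched to MUL
cycle 21: I3 complete, I5 operands ready
cycle 22: R4←I3
cycle 23: I4 operands ready
cycle 24: I4 complete
cycle 25: R2←I4, I5 complete
cycle 26: R0←I5

I2 = (2, 12, 16, 17)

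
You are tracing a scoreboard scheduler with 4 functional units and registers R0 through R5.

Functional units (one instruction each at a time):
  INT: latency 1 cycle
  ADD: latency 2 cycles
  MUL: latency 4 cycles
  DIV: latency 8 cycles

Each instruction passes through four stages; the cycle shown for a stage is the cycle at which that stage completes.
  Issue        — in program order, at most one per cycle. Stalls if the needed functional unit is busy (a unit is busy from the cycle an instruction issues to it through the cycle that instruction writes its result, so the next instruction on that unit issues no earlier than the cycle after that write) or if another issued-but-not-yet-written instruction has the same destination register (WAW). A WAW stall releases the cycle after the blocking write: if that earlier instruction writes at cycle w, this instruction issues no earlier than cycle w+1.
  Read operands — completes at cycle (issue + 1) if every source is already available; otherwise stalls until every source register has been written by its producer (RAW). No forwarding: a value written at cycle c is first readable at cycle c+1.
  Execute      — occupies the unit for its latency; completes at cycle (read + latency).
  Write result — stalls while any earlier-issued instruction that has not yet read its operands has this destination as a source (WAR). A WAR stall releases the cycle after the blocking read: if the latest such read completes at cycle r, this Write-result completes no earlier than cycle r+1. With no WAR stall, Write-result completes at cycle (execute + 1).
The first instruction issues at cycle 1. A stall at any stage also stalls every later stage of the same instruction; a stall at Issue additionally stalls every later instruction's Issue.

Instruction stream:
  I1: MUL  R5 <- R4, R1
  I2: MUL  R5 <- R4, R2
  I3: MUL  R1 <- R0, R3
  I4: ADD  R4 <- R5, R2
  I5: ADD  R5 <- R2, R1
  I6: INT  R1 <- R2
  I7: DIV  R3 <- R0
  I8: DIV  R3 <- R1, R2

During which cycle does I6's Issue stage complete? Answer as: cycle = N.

cycle = 22

1) issue 1, read 2, done 6, write 7
2) issue 8, read 9, done 13, write 14  <struct: MUL busy until I1 writes@7>
3) issue 15, read 16, done 20, write 21  <struct: MUL busy until I2 writes@14>
4) issue 16, read 17, done 19, write 20
5) issue 21, read 22, done 24, write 25  <struct: ADD busy until I4 writes@20>
6) issue 22, read 23, done 24, write 25
7) issue 23, read 24, done 32, write 33
8) issue 34, read 35, done 43, write 44  <struct: DIV busy until I7 writes@33>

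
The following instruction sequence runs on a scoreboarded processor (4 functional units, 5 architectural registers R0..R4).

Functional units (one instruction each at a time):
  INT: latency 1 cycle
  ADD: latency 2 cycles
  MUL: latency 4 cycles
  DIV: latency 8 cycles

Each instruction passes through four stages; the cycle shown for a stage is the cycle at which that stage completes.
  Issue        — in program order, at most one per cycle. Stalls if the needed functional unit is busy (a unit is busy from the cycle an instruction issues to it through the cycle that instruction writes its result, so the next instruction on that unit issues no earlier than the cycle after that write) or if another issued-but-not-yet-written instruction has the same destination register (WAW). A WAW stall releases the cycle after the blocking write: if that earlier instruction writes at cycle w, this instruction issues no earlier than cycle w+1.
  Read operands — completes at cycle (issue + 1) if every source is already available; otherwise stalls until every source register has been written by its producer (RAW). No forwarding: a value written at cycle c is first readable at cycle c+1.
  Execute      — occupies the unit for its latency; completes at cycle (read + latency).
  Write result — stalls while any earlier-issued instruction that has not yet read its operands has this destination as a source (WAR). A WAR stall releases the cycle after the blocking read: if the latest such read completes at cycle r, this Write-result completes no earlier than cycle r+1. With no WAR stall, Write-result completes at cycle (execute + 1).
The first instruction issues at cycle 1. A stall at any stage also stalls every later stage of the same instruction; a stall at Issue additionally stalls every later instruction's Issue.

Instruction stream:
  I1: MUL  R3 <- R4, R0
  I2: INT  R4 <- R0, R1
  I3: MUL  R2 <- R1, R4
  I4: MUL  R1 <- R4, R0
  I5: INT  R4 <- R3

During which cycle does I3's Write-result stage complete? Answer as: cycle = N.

I1: IS=1 RO=2 EX=6 WR=7
I2: IS=2 RO=3 EX=4 WR=5
I3: IS=8 RO=9 EX=13 WR=14  [struct: MUL busy until I1 writes@7]
I4: IS=15 RO=16 EX=20 WR=21  [struct: MUL busy until I3 writes@14]
I5: IS=16 RO=17 EX=18 WR=19

cycle = 14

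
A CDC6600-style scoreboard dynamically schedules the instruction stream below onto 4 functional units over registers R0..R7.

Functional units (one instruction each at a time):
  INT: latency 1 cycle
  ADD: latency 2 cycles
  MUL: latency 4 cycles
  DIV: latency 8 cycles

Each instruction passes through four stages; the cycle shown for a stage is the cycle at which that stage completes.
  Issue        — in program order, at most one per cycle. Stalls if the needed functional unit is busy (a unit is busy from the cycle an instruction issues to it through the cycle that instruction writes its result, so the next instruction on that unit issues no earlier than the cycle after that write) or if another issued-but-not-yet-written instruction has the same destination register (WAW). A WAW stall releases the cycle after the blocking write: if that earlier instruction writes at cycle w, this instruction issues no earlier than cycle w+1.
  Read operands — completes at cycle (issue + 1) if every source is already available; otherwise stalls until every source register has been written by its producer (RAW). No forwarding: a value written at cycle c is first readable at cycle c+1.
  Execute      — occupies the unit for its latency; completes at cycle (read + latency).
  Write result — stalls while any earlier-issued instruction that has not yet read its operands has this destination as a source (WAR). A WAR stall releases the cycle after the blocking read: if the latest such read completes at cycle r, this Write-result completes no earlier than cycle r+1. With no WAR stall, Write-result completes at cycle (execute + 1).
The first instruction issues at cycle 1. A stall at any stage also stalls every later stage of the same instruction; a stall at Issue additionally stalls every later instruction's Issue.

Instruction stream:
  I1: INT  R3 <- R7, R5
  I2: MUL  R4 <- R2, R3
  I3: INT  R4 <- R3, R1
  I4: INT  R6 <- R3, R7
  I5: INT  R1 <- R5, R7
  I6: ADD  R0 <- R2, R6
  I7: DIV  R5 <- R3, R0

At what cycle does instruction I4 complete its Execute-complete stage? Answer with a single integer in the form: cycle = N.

1) issue 1, read 2, done 3, write 4
2) issue 2, read 5, done 9, write 10  <RAW R3: wait I1 write@4>
3) issue 11, read 12, done 13, write 14  <WAW R4: wait I2 write@10>
4) issue 15, read 16, done 17, write 18  <struct: INT busy until I3 writes@14>
5) issue 19, read 20, done 21, write 22  <struct: INT busy until I4 writes@18>
6) issue 20, read 21, done 23, write 24
7) issue 21, read 25, done 33, write 34  <RAW R0: wait I6 write@24>

cycle = 17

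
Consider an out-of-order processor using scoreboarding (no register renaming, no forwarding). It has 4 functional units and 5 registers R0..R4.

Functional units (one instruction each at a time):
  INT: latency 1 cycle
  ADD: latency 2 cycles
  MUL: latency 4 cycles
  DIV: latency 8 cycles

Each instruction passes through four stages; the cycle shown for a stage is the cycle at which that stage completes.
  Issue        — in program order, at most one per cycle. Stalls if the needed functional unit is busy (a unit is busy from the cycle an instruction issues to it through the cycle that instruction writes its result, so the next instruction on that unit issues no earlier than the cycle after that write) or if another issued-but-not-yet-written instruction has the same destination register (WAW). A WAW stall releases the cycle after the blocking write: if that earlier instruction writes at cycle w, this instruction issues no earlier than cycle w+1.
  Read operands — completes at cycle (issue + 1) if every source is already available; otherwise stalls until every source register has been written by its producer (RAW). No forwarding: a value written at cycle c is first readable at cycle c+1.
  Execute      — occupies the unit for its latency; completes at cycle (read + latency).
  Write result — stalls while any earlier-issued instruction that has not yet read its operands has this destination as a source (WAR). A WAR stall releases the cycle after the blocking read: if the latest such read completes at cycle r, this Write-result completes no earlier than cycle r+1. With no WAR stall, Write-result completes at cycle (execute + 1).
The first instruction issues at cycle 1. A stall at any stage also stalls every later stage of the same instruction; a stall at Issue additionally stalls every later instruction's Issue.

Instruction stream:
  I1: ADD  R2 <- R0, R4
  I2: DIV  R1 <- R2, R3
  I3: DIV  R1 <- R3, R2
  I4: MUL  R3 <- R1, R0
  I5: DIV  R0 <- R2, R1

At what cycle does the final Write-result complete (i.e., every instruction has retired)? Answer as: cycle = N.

cycle = 37

I1: IS=1 RO=2 EX=4 WR=5
I2: IS=2 RO=6 EX=14 WR=15  [RAW R2: wait I1 write@5]
I3: IS=16 RO=17 EX=25 WR=26  [struct: DIV busy until I2 writes@15]
I4: IS=17 RO=27 EX=31 WR=32  [RAW R1: wait I3 write@26]
I5: IS=27 RO=28 EX=36 WR=37  [struct: DIV busy until I3 writes@26]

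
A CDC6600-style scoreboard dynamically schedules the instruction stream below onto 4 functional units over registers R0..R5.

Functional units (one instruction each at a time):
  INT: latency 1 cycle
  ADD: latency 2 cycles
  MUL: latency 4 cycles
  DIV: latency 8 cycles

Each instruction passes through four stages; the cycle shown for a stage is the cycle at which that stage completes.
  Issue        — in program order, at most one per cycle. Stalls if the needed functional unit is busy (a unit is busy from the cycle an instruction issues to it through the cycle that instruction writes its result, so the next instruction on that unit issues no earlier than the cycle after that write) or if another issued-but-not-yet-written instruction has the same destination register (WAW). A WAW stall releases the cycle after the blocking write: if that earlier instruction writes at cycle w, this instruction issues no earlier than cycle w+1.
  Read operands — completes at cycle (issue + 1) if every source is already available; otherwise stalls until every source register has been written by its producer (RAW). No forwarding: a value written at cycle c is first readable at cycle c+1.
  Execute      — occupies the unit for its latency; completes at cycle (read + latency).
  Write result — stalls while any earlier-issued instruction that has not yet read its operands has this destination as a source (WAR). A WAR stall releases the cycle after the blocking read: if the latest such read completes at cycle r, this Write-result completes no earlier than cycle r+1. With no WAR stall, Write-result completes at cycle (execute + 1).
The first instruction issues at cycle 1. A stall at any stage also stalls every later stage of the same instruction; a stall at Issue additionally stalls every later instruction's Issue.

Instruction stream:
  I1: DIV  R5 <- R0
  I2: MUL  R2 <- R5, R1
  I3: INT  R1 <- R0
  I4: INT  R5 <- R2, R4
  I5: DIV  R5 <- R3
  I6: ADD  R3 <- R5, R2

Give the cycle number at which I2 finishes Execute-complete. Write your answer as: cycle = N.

cycle = 16

c1: issue I1 (DIV)
c2: I1 read-ops | issue I2 (MUL)
c3: issue I3 (INT)
c4: I3 read-ops
c5: I3 finished on INT
c10: I1 finished on DIV
c11: I1→R5
c12: I2 read-ops
c13: I3→R1
c14: issue I4 (INT)
c16: I2 finished on MUL
c17: I2→R2
c18: I4 read-ops
c19: I4 finished on INT
c20: I4→R5
c21: issue I5 (DIV)
c22: I5 read-ops | issue I6 (ADD)
c30: I5 finished on DIV
c31: I5→R5
c32: I6 read-ops
c34: I6 finished on ADD
c35: I6→R3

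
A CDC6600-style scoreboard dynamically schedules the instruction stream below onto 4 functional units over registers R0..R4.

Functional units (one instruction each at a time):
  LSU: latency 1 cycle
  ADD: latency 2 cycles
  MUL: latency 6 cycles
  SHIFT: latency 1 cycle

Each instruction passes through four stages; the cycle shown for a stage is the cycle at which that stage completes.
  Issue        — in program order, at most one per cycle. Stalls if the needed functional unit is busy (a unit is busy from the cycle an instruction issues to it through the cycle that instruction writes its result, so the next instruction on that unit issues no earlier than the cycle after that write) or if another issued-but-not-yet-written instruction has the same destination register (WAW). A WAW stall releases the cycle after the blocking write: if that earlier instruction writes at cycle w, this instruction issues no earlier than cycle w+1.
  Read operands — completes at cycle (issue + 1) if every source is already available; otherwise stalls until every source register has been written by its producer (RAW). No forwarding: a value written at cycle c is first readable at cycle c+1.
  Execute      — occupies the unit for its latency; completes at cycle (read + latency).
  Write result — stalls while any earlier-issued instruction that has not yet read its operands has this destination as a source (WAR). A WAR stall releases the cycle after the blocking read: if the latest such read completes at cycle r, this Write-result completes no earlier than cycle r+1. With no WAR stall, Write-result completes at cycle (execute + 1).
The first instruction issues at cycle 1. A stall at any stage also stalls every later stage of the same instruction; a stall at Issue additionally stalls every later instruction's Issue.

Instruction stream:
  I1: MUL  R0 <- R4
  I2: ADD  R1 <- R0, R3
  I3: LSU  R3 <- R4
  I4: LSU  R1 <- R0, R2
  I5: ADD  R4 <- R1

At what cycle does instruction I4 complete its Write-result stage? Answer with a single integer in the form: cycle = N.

cycle = 17

[1] I1 dispatched to MUL
[2] I1 operands ready, I2 dispatched to ADD
[3] I3 dispatched to LSU
[4] I3 operands ready
[5] I3 complete
[8] I1 complete
[9] R0←I1
[10] I2 operands ready
[11] R3←I3
[12] I2 complete
[13] R1←I2
[14] I4 dispatched to LSU
[15] I4 operands ready, I5 dispatched to ADD
[16] I4 complete
[17] R1←I4
[18] I5 operands ready
[20] I5 complete
[21] R4←I5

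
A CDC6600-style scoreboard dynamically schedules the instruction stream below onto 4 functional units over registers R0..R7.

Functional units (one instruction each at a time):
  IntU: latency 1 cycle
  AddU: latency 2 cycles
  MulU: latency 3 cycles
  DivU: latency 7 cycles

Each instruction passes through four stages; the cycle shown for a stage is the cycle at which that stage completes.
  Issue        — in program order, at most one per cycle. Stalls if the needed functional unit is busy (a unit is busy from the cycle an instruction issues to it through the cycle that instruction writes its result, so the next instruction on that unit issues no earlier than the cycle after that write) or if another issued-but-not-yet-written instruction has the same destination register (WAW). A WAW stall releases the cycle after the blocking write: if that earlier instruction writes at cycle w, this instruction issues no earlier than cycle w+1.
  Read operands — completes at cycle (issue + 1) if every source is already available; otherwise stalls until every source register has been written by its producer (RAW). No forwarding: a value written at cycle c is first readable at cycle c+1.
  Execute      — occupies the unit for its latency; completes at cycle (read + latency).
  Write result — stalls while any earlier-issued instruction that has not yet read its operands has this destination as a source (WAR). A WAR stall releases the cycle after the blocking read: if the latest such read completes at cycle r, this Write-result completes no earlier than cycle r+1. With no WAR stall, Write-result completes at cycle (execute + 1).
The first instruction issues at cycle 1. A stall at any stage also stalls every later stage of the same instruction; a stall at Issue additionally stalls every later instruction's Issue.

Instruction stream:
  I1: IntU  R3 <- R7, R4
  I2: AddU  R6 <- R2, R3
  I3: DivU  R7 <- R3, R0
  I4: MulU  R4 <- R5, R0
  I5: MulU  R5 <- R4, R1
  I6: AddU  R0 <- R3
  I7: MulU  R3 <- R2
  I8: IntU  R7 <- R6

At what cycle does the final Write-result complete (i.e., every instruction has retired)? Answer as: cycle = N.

c1: I1→IntU
c2: I1 RO · I2→AddU
c3: I1 EX · I3→DivU
c4: I1 WR R3 · I4→MulU
c5: I2 RO · I3 RO · I4 RO
c7: I2 EX
c8: I2 WR R6 · I4 EX
c9: I4 WR R4
c10: I5→MulU
c11: I5 RO · I6→AddU
c12: I3 EX · I6 RO
c13: I3 WR R7
c14: I5 EX · I6 EX
c15: I5 WR R5 · I6 WR R0
c16: I7→MulU
c17: I7 RO · I8→IntU
c18: I8 RO
c19: I8 EX
c20: I7 EX · I8 WR R7
c21: I7 WR R3

cycle = 21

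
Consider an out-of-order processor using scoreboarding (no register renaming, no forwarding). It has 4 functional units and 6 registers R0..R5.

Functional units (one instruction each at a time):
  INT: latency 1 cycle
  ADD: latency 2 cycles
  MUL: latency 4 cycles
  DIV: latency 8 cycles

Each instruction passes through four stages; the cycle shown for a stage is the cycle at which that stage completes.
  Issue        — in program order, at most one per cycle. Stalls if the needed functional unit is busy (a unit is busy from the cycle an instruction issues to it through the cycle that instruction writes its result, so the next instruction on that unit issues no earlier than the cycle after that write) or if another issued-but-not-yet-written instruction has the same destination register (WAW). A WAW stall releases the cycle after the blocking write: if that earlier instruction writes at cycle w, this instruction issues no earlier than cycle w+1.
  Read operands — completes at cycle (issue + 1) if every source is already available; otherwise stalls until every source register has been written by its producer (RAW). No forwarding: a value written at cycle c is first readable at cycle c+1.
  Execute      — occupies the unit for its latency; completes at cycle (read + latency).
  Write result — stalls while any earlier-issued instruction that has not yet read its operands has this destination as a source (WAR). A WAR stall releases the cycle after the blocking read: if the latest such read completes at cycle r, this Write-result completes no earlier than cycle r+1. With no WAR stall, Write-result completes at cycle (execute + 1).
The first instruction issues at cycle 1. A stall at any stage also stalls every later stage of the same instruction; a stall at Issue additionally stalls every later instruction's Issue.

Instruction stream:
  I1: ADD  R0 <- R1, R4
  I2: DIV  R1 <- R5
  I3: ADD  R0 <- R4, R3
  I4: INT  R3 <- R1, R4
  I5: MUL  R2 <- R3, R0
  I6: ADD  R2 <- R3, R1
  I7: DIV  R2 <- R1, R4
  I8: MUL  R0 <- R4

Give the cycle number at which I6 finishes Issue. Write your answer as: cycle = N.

cycle = 22

[1] I1 issues→ADD
[2] I1 reads | I2 issues→DIV
[3] I2 reads
[4] I1 exec-done
[5] I1 writes R0
[6] I3 issues→ADD
[7] I3 reads | I4 issues→INT
[8] I5 issues→MUL
[9] I3 exec-done
[10] I3 writes R0
[11] I2 exec-done
[12] I2 writes R1
[13] I4 reads
[14] I4 exec-done
[15] I4 writes R3
[16] I5 reads
[20] I5 exec-done
[21] I5 writes R2
[22] I6 issues→ADD
[23] I6 reads
[25] I6 exec-done
[26] I6 writes R2
[27] I7 issues→DIV
[28] I7 reads | I8 issues→MUL
[29] I8 reads
[33] I8 exec-done
[34] I8 writes R0
[36] I7 exec-done
[37] I7 writes R2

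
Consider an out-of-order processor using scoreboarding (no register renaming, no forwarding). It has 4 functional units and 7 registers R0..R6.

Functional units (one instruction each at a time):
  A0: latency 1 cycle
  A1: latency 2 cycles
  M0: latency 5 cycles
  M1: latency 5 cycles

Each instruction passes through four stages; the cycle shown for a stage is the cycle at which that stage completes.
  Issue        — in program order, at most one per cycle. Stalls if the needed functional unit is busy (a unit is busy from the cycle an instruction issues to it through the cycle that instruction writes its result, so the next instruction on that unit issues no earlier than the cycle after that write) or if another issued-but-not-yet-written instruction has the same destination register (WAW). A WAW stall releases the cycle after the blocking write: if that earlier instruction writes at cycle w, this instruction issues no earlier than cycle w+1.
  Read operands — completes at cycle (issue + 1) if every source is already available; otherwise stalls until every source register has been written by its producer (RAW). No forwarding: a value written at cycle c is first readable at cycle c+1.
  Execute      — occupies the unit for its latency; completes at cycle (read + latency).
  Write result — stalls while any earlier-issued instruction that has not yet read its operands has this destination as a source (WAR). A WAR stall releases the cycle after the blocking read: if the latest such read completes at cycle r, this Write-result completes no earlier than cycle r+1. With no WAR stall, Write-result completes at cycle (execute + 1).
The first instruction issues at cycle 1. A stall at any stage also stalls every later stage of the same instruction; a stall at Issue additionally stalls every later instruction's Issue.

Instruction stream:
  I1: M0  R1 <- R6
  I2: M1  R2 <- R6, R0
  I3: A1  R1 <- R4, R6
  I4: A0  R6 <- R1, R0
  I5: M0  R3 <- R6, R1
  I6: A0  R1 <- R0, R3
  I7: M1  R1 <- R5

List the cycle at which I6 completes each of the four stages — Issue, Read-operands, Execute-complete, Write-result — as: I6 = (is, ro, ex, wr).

[1] I1→M0
[2] I1 RO | I2→M1
[3] I2 RO
[7] I1 EX
[8] I1 WR R1 | I2 EX
[9] I2 WR R2 | I3→A1
[10] I3 RO | I4→A0
[11] I5→M0
[12] I3 EX
[13] I3 WR R1
[14] I4 RO
[15] I4 EX
[16] I4 WR R6
[17] I5 RO | I6→A0
[22] I5 EX
[23] I5 WR R3
[24] I6 RO
[25] I6 EX
[26] I6 WR R1
[27] I7→M1
[28] I7 RO
[33] I7 EX
[34] I7 WR R1

I6 = (17, 24, 25, 26)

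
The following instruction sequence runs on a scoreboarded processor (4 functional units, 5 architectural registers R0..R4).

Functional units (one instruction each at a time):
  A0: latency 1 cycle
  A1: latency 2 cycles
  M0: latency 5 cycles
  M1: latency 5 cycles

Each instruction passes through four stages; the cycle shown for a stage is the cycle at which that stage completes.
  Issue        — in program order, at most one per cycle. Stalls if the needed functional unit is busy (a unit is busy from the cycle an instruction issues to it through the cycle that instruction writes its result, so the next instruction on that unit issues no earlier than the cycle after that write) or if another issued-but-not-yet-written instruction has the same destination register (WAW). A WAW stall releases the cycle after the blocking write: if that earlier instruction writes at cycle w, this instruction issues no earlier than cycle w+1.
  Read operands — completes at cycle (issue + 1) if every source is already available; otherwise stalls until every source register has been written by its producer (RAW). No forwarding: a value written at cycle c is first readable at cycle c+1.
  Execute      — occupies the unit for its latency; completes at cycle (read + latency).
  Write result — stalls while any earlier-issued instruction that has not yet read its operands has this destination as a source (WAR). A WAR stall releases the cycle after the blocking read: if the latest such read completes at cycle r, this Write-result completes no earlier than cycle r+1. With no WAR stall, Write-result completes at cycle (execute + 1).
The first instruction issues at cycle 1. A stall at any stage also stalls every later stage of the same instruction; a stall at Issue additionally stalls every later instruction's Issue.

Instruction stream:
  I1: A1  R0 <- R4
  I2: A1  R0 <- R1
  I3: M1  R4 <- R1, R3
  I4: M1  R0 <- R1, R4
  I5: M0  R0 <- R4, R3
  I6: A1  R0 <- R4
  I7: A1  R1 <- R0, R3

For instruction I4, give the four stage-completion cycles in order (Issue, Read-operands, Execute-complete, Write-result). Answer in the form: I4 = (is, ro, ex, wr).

I1: IS=1 RO=2 EX=4 WR=5
I2: IS=6 RO=7 EX=9 WR=10  [struct: A1 busy until I1 writes@5]
I3: IS=7 RO=8 EX=13 WR=14
I4: IS=15 RO=16 EX=21 WR=22  [struct: M1 busy until I3 writes@14]
I5: IS=23 RO=24 EX=29 WR=30  [WAW R0: wait I4 write@22]
I6: IS=31 RO=32 EX=34 WR=35  [WAW R0: wait I5 write@30]
I7: IS=36 RO=37 EX=39 WR=40  [struct: A1 busy until I6 writes@35]

I4 = (15, 16, 21, 22)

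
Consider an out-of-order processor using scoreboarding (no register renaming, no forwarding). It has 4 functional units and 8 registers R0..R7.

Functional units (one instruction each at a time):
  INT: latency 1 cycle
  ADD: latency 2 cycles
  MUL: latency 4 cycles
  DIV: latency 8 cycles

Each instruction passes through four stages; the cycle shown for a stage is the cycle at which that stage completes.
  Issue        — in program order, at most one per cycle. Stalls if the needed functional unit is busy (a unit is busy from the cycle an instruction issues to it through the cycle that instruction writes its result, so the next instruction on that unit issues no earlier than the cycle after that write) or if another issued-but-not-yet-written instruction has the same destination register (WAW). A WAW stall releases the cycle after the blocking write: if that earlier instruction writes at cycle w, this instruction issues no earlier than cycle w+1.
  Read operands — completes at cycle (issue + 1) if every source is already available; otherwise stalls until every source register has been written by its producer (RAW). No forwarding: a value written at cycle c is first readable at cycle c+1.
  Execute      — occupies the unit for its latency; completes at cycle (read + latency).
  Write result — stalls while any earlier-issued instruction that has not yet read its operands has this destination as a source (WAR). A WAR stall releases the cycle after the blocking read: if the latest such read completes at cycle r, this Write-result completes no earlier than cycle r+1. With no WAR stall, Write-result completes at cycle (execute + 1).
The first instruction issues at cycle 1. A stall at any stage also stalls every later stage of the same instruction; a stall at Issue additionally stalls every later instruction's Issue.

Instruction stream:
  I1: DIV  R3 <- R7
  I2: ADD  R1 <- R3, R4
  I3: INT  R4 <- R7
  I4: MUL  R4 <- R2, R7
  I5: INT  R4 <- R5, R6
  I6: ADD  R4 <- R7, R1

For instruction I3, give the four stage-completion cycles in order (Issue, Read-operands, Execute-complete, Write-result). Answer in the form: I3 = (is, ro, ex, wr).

I3 = (3, 4, 5, 13)

I1  is:1  ro:2  ex:10  wr:11
I2  is:2  ro:12  ex:14  wr:15  — RAW R3: wait I1 write@11
I3  is:3  ro:4  ex:5  wr:13  — WAR R4: wait I2 read@12
I4  is:14  ro:15  ex:19  wr:20  — WAW R4: wait I3 write@13
I5  is:21  ro:22  ex:23  wr:24  — WAW R4: wait I4 write@20
I6  is:25  ro:26  ex:28  wr:29  — WAW R4: wait I5 write@24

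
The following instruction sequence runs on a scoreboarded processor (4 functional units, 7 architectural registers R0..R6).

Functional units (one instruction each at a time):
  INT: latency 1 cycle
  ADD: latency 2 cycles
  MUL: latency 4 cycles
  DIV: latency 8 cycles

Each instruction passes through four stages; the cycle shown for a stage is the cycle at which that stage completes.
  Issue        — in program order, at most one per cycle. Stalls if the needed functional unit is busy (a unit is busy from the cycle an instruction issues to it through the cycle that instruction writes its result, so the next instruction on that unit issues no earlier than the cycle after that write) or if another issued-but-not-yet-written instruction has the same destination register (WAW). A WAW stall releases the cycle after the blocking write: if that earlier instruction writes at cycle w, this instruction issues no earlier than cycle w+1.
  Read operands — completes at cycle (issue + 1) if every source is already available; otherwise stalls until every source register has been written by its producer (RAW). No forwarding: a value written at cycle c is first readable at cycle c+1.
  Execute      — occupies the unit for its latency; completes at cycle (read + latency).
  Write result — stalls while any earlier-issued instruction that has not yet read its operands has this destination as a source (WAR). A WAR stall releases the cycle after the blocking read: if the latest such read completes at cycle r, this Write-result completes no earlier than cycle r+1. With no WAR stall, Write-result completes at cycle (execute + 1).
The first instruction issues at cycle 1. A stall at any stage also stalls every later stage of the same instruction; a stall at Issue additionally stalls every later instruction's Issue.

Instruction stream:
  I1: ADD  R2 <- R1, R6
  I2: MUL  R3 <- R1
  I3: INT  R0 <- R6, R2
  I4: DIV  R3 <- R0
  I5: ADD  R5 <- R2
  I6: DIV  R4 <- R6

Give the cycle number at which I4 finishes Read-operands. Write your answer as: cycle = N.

I1  is:1  ro:2  ex:4  wr:5
I2  is:2  ro:3  ex:7  wr:8
I3  is:3  ro:6  ex:7  wr:8  — RAW R2: wait I1 write@5
I4  is:9  ro:10  ex:18  wr:19  — WAW R3: wait I2 write@8
I5  is:10  ro:11  ex:13  wr:14
I6  is:20  ro:21  ex:29  wr:30  — struct: DIV busy until I4 writes@19

cycle = 10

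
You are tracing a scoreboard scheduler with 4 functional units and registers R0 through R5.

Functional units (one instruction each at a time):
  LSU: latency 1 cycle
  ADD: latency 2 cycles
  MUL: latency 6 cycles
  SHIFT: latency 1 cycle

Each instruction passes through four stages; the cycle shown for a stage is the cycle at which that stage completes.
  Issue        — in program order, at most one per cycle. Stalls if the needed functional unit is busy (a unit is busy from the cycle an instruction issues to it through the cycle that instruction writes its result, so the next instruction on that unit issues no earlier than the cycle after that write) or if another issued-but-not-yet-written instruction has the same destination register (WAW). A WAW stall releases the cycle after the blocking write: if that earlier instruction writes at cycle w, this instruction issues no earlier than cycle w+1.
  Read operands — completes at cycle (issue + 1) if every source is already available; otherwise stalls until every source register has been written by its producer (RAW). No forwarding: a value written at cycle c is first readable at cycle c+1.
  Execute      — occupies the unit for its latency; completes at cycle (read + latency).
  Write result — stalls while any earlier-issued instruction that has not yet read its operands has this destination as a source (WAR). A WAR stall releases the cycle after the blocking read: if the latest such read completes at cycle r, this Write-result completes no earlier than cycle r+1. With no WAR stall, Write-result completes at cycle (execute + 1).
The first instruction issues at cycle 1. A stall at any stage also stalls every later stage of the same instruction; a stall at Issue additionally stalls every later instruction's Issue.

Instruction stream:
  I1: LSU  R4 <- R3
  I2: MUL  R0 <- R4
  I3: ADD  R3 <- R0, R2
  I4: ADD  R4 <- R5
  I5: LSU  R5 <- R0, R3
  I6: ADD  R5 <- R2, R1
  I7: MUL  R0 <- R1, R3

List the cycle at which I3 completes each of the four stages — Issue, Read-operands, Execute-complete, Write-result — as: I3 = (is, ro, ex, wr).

I3 = (3, 13, 15, 16)

c1: I1 issues→LSU
c2: I1 reads | I2 issues→MUL
c3: I1 exec-done | I3 issues→ADD
c4: I1 writes R4
c5: I2 reads
c11: I2 exec-done
c12: I2 writes R0
c13: I3 reads
c15: I3 exec-done
c16: I3 writes R3
c17: I4 issues→ADD
c18: I4 reads | I5 issues→LSU
c19: I5 reads
c20: I4 exec-done | I5 exec-done
c21: I4 writes R4 | I5 writes R5
c22: I6 issues→ADD
c23: I6 reads | I7 issues→MUL
c24: I7 reads
c25: I6 exec-done
c26: I6 writes R5
c30: I7 exec-done
c31: I7 writes R0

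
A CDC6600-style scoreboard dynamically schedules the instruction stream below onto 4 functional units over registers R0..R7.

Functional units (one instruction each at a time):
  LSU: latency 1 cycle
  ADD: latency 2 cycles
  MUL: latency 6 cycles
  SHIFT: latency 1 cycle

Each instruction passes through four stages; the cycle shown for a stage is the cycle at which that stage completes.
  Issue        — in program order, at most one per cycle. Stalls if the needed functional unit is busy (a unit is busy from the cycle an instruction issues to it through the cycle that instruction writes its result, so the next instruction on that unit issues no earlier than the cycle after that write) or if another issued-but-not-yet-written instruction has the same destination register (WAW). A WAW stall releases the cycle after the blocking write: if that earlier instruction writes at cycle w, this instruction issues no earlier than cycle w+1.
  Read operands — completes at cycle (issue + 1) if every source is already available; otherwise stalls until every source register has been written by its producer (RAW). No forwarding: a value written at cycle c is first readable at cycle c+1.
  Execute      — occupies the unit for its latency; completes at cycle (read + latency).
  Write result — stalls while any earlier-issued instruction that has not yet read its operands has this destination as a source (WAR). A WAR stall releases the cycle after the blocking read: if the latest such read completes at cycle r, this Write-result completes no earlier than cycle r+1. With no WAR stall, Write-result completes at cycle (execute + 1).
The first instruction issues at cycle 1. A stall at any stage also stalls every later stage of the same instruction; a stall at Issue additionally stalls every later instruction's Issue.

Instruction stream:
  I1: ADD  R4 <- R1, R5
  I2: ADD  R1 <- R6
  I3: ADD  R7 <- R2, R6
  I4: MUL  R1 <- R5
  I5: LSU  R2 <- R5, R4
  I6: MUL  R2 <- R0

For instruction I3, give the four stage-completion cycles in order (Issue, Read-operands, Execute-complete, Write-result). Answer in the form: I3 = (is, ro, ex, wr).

[1] I1→ADD
[2] I1 RO
[4] I1 EX
[5] I1 WR R4
[6] I2→ADD
[7] I2 RO
[9] I2 EX
[10] I2 WR R1
[11] I3→ADD
[12] I3 RO, I4→MUL
[13] I4 RO, I5→LSU
[14] I3 EX, I5 RO
[15] I3 WR R7, I5 EX
[16] I5 WR R2
[19] I4 EX
[20] I4 WR R1
[21] I6→MUL
[22] I6 RO
[28] I6 EX
[29] I6 WR R2

I3 = (11, 12, 14, 15)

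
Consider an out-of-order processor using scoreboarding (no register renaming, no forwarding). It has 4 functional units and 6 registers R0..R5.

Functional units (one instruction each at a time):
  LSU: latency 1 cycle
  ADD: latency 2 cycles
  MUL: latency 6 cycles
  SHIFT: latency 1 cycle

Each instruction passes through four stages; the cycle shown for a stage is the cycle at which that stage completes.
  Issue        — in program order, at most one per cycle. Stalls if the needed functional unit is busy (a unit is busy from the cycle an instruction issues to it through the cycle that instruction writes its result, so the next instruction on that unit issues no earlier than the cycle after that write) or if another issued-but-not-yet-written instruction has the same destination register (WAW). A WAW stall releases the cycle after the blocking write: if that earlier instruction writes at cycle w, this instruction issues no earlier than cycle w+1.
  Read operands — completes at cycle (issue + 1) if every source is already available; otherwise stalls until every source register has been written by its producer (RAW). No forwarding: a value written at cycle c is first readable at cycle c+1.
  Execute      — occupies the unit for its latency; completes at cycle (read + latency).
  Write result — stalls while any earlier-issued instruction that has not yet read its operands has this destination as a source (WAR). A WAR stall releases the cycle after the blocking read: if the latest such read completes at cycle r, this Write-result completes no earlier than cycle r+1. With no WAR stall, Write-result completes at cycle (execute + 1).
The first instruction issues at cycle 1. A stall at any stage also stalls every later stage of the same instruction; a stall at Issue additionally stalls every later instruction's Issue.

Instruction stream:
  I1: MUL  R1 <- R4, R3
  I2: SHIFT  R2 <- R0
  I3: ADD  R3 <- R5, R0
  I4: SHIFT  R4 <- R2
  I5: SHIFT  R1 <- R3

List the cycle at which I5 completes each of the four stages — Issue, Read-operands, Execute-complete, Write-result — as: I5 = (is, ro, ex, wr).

[1] I1 issues→MUL
[2] I1 reads · I2 issues→SHIFT
[3] I2 reads · I3 issues→ADD
[4] I2 exec-done · I3 reads
[5] I2 writes R2
[6] I3 exec-done · I4 issues→SHIFT
[7] I3 writes R3 · I4 reads
[8] I1 exec-done · I4 exec-done
[9] I1 writes R1 · I4 writes R4
[10] I5 issues→SHIFT
[11] I5 reads
[12] I5 exec-done
[13] I5 writes R1

I5 = (10, 11, 12, 13)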